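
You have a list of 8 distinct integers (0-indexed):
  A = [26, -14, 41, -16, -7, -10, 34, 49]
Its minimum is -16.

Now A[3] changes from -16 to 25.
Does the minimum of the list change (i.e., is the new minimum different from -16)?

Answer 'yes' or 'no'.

Old min = -16
Change: A[3] -16 -> 25
Changed element was the min; new min must be rechecked.
New min = -14; changed? yes

Answer: yes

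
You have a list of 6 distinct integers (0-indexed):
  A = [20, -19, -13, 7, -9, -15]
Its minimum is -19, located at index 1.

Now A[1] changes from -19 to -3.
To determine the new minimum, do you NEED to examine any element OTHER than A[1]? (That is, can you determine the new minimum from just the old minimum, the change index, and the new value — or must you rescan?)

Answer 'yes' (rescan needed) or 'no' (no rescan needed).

Old min = -19 at index 1
Change at index 1: -19 -> -3
Index 1 WAS the min and new value -3 > old min -19. Must rescan other elements to find the new min.
Needs rescan: yes

Answer: yes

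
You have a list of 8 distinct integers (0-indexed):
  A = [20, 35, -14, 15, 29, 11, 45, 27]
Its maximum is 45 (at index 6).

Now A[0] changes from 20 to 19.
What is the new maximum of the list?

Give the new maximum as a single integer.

Old max = 45 (at index 6)
Change: A[0] 20 -> 19
Changed element was NOT the old max.
  New max = max(old_max, new_val) = max(45, 19) = 45

Answer: 45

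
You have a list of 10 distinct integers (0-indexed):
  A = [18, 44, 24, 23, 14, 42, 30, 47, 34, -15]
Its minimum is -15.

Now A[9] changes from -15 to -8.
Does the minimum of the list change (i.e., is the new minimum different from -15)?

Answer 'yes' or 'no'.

Answer: yes

Derivation:
Old min = -15
Change: A[9] -15 -> -8
Changed element was the min; new min must be rechecked.
New min = -8; changed? yes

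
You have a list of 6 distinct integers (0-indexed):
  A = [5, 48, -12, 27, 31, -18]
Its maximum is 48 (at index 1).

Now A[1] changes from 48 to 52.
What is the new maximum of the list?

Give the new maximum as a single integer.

Old max = 48 (at index 1)
Change: A[1] 48 -> 52
Changed element WAS the max -> may need rescan.
  Max of remaining elements: 31
  New max = max(52, 31) = 52

Answer: 52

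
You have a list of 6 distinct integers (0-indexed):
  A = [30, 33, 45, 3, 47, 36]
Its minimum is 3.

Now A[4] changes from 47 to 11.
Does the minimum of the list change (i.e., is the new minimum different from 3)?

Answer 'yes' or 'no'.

Old min = 3
Change: A[4] 47 -> 11
Changed element was NOT the min; min changes only if 11 < 3.
New min = 3; changed? no

Answer: no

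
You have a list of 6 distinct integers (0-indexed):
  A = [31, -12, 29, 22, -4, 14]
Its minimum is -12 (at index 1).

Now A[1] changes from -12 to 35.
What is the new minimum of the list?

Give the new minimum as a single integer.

Answer: -4

Derivation:
Old min = -12 (at index 1)
Change: A[1] -12 -> 35
Changed element WAS the min. Need to check: is 35 still <= all others?
  Min of remaining elements: -4
  New min = min(35, -4) = -4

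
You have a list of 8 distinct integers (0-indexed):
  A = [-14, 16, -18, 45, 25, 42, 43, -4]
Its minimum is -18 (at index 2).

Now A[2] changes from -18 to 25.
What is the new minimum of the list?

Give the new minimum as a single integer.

Old min = -18 (at index 2)
Change: A[2] -18 -> 25
Changed element WAS the min. Need to check: is 25 still <= all others?
  Min of remaining elements: -14
  New min = min(25, -14) = -14

Answer: -14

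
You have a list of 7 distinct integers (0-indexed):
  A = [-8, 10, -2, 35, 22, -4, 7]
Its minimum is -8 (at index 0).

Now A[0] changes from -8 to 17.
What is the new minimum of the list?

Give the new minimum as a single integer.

Old min = -8 (at index 0)
Change: A[0] -8 -> 17
Changed element WAS the min. Need to check: is 17 still <= all others?
  Min of remaining elements: -4
  New min = min(17, -4) = -4

Answer: -4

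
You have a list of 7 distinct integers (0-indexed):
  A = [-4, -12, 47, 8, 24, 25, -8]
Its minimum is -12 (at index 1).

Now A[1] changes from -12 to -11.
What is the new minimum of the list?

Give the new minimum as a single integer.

Old min = -12 (at index 1)
Change: A[1] -12 -> -11
Changed element WAS the min. Need to check: is -11 still <= all others?
  Min of remaining elements: -8
  New min = min(-11, -8) = -11

Answer: -11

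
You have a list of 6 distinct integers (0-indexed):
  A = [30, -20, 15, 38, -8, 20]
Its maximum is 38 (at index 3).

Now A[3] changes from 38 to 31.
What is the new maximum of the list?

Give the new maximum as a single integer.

Answer: 31

Derivation:
Old max = 38 (at index 3)
Change: A[3] 38 -> 31
Changed element WAS the max -> may need rescan.
  Max of remaining elements: 30
  New max = max(31, 30) = 31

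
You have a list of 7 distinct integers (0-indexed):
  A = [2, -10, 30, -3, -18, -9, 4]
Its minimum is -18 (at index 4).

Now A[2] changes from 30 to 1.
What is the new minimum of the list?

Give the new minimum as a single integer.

Old min = -18 (at index 4)
Change: A[2] 30 -> 1
Changed element was NOT the old min.
  New min = min(old_min, new_val) = min(-18, 1) = -18

Answer: -18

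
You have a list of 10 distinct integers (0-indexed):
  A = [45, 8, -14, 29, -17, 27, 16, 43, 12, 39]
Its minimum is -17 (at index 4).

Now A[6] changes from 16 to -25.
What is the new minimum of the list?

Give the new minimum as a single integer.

Old min = -17 (at index 4)
Change: A[6] 16 -> -25
Changed element was NOT the old min.
  New min = min(old_min, new_val) = min(-17, -25) = -25

Answer: -25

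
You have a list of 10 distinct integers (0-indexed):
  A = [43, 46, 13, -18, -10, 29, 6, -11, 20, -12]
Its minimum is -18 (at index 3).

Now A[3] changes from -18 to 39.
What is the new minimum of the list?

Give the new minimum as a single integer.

Old min = -18 (at index 3)
Change: A[3] -18 -> 39
Changed element WAS the min. Need to check: is 39 still <= all others?
  Min of remaining elements: -12
  New min = min(39, -12) = -12

Answer: -12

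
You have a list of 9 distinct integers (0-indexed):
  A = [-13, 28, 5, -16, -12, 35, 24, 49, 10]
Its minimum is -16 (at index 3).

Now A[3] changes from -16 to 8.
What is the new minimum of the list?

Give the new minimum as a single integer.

Answer: -13

Derivation:
Old min = -16 (at index 3)
Change: A[3] -16 -> 8
Changed element WAS the min. Need to check: is 8 still <= all others?
  Min of remaining elements: -13
  New min = min(8, -13) = -13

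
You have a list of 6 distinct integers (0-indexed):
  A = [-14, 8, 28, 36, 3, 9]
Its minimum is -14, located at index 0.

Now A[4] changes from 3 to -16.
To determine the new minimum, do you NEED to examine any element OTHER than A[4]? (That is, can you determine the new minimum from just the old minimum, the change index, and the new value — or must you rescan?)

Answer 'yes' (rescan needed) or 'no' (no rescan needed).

Old min = -14 at index 0
Change at index 4: 3 -> -16
Index 4 was NOT the min. New min = min(-14, -16). No rescan of other elements needed.
Needs rescan: no

Answer: no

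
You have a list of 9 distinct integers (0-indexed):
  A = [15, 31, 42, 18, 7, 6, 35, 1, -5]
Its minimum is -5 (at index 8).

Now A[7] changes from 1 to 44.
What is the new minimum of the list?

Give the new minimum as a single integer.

Old min = -5 (at index 8)
Change: A[7] 1 -> 44
Changed element was NOT the old min.
  New min = min(old_min, new_val) = min(-5, 44) = -5

Answer: -5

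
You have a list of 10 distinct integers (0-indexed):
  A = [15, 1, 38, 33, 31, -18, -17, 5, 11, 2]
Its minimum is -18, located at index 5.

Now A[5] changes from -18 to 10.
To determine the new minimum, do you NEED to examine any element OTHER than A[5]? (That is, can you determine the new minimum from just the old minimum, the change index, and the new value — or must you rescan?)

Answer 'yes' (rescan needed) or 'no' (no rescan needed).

Answer: yes

Derivation:
Old min = -18 at index 5
Change at index 5: -18 -> 10
Index 5 WAS the min and new value 10 > old min -18. Must rescan other elements to find the new min.
Needs rescan: yes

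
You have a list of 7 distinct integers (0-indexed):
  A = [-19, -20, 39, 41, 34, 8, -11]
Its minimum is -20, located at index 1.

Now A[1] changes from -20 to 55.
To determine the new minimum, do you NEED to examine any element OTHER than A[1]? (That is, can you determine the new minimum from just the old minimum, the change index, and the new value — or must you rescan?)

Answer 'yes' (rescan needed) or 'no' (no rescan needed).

Answer: yes

Derivation:
Old min = -20 at index 1
Change at index 1: -20 -> 55
Index 1 WAS the min and new value 55 > old min -20. Must rescan other elements to find the new min.
Needs rescan: yes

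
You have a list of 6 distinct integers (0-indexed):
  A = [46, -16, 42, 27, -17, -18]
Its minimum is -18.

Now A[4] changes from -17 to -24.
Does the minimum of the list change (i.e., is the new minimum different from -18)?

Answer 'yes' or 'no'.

Old min = -18
Change: A[4] -17 -> -24
Changed element was NOT the min; min changes only if -24 < -18.
New min = -24; changed? yes

Answer: yes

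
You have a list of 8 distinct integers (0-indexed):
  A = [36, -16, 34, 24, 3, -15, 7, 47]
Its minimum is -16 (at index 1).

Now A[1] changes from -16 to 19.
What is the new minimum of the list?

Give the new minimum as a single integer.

Answer: -15

Derivation:
Old min = -16 (at index 1)
Change: A[1] -16 -> 19
Changed element WAS the min. Need to check: is 19 still <= all others?
  Min of remaining elements: -15
  New min = min(19, -15) = -15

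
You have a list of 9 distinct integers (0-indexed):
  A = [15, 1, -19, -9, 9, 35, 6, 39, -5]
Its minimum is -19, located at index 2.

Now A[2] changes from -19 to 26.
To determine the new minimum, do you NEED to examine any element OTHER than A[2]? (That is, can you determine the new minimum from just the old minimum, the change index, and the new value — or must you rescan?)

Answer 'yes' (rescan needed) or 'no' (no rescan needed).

Old min = -19 at index 2
Change at index 2: -19 -> 26
Index 2 WAS the min and new value 26 > old min -19. Must rescan other elements to find the new min.
Needs rescan: yes

Answer: yes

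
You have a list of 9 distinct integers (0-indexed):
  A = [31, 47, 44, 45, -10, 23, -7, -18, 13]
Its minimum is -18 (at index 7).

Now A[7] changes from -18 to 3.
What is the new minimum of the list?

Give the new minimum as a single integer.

Answer: -10

Derivation:
Old min = -18 (at index 7)
Change: A[7] -18 -> 3
Changed element WAS the min. Need to check: is 3 still <= all others?
  Min of remaining elements: -10
  New min = min(3, -10) = -10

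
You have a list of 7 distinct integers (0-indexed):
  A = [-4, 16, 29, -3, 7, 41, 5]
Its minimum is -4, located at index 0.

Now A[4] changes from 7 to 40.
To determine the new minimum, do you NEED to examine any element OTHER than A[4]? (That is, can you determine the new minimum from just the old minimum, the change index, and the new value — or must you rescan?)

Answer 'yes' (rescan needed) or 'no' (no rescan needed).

Old min = -4 at index 0
Change at index 4: 7 -> 40
Index 4 was NOT the min. New min = min(-4, 40). No rescan of other elements needed.
Needs rescan: no

Answer: no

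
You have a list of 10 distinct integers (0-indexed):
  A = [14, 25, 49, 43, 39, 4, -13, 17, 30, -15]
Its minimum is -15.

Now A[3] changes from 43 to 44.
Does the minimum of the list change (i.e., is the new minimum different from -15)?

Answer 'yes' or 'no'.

Old min = -15
Change: A[3] 43 -> 44
Changed element was NOT the min; min changes only if 44 < -15.
New min = -15; changed? no

Answer: no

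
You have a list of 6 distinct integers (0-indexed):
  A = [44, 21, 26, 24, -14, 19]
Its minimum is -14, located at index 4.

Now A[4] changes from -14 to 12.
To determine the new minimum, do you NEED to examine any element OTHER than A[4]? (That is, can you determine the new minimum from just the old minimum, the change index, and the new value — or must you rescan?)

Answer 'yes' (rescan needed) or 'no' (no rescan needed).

Answer: yes

Derivation:
Old min = -14 at index 4
Change at index 4: -14 -> 12
Index 4 WAS the min and new value 12 > old min -14. Must rescan other elements to find the new min.
Needs rescan: yes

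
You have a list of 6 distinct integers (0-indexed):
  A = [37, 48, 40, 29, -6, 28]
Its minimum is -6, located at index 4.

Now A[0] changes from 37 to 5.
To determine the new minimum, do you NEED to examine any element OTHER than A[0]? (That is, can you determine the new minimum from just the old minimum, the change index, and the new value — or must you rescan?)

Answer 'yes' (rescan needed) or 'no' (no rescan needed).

Old min = -6 at index 4
Change at index 0: 37 -> 5
Index 0 was NOT the min. New min = min(-6, 5). No rescan of other elements needed.
Needs rescan: no

Answer: no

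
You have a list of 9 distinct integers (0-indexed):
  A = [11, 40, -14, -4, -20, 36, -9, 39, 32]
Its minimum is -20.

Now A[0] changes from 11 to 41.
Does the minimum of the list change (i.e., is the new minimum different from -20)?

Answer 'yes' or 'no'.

Answer: no

Derivation:
Old min = -20
Change: A[0] 11 -> 41
Changed element was NOT the min; min changes only if 41 < -20.
New min = -20; changed? no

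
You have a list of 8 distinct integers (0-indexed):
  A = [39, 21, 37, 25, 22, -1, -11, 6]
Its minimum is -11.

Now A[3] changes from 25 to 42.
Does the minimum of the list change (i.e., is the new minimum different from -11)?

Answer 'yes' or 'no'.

Answer: no

Derivation:
Old min = -11
Change: A[3] 25 -> 42
Changed element was NOT the min; min changes only if 42 < -11.
New min = -11; changed? no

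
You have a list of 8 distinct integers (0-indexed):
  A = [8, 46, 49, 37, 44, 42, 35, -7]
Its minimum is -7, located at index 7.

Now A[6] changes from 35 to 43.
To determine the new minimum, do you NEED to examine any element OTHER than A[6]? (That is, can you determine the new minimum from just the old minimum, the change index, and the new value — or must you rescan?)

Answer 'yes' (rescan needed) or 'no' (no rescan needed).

Answer: no

Derivation:
Old min = -7 at index 7
Change at index 6: 35 -> 43
Index 6 was NOT the min. New min = min(-7, 43). No rescan of other elements needed.
Needs rescan: no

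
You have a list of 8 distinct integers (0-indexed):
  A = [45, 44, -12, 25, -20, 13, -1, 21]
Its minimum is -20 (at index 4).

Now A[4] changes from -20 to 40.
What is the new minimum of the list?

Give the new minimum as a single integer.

Answer: -12

Derivation:
Old min = -20 (at index 4)
Change: A[4] -20 -> 40
Changed element WAS the min. Need to check: is 40 still <= all others?
  Min of remaining elements: -12
  New min = min(40, -12) = -12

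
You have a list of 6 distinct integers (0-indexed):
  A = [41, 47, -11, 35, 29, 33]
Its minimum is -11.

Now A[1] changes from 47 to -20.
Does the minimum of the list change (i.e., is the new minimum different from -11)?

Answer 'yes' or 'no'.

Old min = -11
Change: A[1] 47 -> -20
Changed element was NOT the min; min changes only if -20 < -11.
New min = -20; changed? yes

Answer: yes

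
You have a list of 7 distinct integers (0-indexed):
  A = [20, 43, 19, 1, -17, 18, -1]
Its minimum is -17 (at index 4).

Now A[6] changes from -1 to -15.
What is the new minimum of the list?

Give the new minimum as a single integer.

Answer: -17

Derivation:
Old min = -17 (at index 4)
Change: A[6] -1 -> -15
Changed element was NOT the old min.
  New min = min(old_min, new_val) = min(-17, -15) = -17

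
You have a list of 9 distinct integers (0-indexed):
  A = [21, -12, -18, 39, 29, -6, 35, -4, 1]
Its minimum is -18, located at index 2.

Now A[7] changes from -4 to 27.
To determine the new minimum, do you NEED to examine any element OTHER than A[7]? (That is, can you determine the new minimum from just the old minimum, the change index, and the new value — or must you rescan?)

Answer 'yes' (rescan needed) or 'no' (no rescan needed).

Answer: no

Derivation:
Old min = -18 at index 2
Change at index 7: -4 -> 27
Index 7 was NOT the min. New min = min(-18, 27). No rescan of other elements needed.
Needs rescan: no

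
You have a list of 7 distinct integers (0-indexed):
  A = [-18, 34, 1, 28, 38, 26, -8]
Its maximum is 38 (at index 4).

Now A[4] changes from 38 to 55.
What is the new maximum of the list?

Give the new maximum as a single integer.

Old max = 38 (at index 4)
Change: A[4] 38 -> 55
Changed element WAS the max -> may need rescan.
  Max of remaining elements: 34
  New max = max(55, 34) = 55

Answer: 55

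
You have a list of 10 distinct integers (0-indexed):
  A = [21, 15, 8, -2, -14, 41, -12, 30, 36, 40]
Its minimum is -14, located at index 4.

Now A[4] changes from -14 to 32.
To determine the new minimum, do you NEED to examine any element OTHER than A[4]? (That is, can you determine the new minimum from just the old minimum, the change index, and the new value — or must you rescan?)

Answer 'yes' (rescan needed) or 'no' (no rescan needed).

Answer: yes

Derivation:
Old min = -14 at index 4
Change at index 4: -14 -> 32
Index 4 WAS the min and new value 32 > old min -14. Must rescan other elements to find the new min.
Needs rescan: yes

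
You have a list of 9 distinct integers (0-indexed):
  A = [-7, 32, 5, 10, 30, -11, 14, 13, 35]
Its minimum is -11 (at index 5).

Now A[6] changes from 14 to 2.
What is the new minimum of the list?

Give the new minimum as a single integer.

Answer: -11

Derivation:
Old min = -11 (at index 5)
Change: A[6] 14 -> 2
Changed element was NOT the old min.
  New min = min(old_min, new_val) = min(-11, 2) = -11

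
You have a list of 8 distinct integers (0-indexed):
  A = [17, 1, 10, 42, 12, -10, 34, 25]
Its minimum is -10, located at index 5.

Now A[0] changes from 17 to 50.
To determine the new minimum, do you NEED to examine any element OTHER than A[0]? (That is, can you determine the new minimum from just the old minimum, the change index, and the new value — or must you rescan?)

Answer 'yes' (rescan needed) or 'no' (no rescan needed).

Answer: no

Derivation:
Old min = -10 at index 5
Change at index 0: 17 -> 50
Index 0 was NOT the min. New min = min(-10, 50). No rescan of other elements needed.
Needs rescan: no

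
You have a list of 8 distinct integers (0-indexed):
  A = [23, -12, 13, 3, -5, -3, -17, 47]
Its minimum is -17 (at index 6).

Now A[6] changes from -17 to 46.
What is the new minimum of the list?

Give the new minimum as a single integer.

Answer: -12

Derivation:
Old min = -17 (at index 6)
Change: A[6] -17 -> 46
Changed element WAS the min. Need to check: is 46 still <= all others?
  Min of remaining elements: -12
  New min = min(46, -12) = -12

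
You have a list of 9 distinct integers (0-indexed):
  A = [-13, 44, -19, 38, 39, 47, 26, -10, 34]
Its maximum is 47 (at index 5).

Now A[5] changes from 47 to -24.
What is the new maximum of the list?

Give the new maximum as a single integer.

Old max = 47 (at index 5)
Change: A[5] 47 -> -24
Changed element WAS the max -> may need rescan.
  Max of remaining elements: 44
  New max = max(-24, 44) = 44

Answer: 44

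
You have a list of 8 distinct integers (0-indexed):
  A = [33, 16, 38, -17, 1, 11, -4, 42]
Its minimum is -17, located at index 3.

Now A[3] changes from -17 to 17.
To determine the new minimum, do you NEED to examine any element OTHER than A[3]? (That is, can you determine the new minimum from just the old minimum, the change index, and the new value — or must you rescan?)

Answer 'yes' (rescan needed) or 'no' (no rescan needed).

Answer: yes

Derivation:
Old min = -17 at index 3
Change at index 3: -17 -> 17
Index 3 WAS the min and new value 17 > old min -17. Must rescan other elements to find the new min.
Needs rescan: yes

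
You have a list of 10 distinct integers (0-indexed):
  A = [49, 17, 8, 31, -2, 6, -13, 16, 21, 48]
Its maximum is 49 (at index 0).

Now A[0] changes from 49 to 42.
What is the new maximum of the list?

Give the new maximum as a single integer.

Answer: 48

Derivation:
Old max = 49 (at index 0)
Change: A[0] 49 -> 42
Changed element WAS the max -> may need rescan.
  Max of remaining elements: 48
  New max = max(42, 48) = 48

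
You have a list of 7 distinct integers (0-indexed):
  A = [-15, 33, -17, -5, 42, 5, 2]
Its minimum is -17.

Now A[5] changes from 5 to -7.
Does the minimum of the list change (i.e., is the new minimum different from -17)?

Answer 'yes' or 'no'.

Old min = -17
Change: A[5] 5 -> -7
Changed element was NOT the min; min changes only if -7 < -17.
New min = -17; changed? no

Answer: no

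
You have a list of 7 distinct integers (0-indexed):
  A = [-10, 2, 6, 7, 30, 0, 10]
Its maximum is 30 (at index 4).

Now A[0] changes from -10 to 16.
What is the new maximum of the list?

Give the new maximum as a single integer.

Old max = 30 (at index 4)
Change: A[0] -10 -> 16
Changed element was NOT the old max.
  New max = max(old_max, new_val) = max(30, 16) = 30

Answer: 30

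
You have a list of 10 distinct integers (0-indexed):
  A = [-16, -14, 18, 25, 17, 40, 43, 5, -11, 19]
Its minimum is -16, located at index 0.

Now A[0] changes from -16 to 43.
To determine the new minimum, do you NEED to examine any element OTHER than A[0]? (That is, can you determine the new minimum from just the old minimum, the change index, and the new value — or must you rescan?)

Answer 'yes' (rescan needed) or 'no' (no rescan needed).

Answer: yes

Derivation:
Old min = -16 at index 0
Change at index 0: -16 -> 43
Index 0 WAS the min and new value 43 > old min -16. Must rescan other elements to find the new min.
Needs rescan: yes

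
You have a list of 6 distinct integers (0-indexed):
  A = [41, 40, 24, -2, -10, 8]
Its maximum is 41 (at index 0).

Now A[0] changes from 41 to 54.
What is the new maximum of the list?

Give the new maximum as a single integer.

Answer: 54

Derivation:
Old max = 41 (at index 0)
Change: A[0] 41 -> 54
Changed element WAS the max -> may need rescan.
  Max of remaining elements: 40
  New max = max(54, 40) = 54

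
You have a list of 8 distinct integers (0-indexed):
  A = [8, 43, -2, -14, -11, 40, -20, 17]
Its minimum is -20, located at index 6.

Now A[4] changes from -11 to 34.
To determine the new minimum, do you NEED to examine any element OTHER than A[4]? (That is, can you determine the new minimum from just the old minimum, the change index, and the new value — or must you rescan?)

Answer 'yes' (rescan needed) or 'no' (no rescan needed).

Old min = -20 at index 6
Change at index 4: -11 -> 34
Index 4 was NOT the min. New min = min(-20, 34). No rescan of other elements needed.
Needs rescan: no

Answer: no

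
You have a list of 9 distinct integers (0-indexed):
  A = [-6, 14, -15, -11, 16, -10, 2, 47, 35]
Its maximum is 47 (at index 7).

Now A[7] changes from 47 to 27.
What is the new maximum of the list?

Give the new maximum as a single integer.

Old max = 47 (at index 7)
Change: A[7] 47 -> 27
Changed element WAS the max -> may need rescan.
  Max of remaining elements: 35
  New max = max(27, 35) = 35

Answer: 35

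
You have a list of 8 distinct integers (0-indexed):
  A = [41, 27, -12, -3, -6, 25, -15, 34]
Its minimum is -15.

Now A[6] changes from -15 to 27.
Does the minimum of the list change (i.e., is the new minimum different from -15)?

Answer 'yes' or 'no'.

Old min = -15
Change: A[6] -15 -> 27
Changed element was the min; new min must be rechecked.
New min = -12; changed? yes

Answer: yes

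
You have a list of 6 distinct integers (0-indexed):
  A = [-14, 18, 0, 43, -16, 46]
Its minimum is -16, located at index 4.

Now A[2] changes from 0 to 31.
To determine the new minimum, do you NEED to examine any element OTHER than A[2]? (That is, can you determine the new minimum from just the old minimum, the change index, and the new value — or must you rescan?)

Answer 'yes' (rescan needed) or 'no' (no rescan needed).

Answer: no

Derivation:
Old min = -16 at index 4
Change at index 2: 0 -> 31
Index 2 was NOT the min. New min = min(-16, 31). No rescan of other elements needed.
Needs rescan: no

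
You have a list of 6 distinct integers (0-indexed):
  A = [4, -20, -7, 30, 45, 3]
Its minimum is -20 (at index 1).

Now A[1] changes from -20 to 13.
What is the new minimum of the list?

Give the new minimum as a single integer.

Answer: -7

Derivation:
Old min = -20 (at index 1)
Change: A[1] -20 -> 13
Changed element WAS the min. Need to check: is 13 still <= all others?
  Min of remaining elements: -7
  New min = min(13, -7) = -7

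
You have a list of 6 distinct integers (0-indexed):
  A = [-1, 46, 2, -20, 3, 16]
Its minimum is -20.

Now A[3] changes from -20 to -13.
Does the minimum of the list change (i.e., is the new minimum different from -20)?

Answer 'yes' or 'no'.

Answer: yes

Derivation:
Old min = -20
Change: A[3] -20 -> -13
Changed element was the min; new min must be rechecked.
New min = -13; changed? yes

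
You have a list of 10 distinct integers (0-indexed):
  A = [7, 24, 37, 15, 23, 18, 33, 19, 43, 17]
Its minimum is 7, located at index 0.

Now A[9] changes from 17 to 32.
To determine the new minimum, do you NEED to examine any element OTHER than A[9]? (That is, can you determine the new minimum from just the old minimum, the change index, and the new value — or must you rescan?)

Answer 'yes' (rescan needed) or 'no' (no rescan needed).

Answer: no

Derivation:
Old min = 7 at index 0
Change at index 9: 17 -> 32
Index 9 was NOT the min. New min = min(7, 32). No rescan of other elements needed.
Needs rescan: no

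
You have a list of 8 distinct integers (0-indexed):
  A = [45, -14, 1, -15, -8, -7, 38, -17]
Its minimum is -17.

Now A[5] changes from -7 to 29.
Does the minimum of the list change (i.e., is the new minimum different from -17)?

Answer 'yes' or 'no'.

Old min = -17
Change: A[5] -7 -> 29
Changed element was NOT the min; min changes only if 29 < -17.
New min = -17; changed? no

Answer: no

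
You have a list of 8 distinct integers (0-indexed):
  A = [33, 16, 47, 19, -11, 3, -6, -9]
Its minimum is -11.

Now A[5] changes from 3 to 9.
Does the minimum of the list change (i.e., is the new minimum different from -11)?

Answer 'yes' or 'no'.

Old min = -11
Change: A[5] 3 -> 9
Changed element was NOT the min; min changes only if 9 < -11.
New min = -11; changed? no

Answer: no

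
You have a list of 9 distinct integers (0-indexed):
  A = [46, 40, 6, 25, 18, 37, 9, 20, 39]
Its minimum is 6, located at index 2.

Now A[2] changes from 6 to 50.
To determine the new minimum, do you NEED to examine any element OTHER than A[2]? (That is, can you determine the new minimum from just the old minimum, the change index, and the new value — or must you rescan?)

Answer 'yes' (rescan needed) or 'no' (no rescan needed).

Old min = 6 at index 2
Change at index 2: 6 -> 50
Index 2 WAS the min and new value 50 > old min 6. Must rescan other elements to find the new min.
Needs rescan: yes

Answer: yes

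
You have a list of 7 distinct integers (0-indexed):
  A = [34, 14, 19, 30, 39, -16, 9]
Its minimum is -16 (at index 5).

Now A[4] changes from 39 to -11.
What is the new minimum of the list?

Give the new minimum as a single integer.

Old min = -16 (at index 5)
Change: A[4] 39 -> -11
Changed element was NOT the old min.
  New min = min(old_min, new_val) = min(-16, -11) = -16

Answer: -16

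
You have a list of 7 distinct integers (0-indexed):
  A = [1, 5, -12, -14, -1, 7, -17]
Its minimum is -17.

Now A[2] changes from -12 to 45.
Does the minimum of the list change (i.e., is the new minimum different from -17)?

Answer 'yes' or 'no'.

Answer: no

Derivation:
Old min = -17
Change: A[2] -12 -> 45
Changed element was NOT the min; min changes only if 45 < -17.
New min = -17; changed? no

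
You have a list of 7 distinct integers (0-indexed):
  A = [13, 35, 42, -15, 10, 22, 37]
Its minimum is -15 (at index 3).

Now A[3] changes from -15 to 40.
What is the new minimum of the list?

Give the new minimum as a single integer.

Old min = -15 (at index 3)
Change: A[3] -15 -> 40
Changed element WAS the min. Need to check: is 40 still <= all others?
  Min of remaining elements: 10
  New min = min(40, 10) = 10

Answer: 10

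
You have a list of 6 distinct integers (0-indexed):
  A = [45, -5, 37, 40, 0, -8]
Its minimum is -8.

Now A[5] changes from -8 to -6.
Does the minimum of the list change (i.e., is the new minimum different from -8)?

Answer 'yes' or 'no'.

Old min = -8
Change: A[5] -8 -> -6
Changed element was the min; new min must be rechecked.
New min = -6; changed? yes

Answer: yes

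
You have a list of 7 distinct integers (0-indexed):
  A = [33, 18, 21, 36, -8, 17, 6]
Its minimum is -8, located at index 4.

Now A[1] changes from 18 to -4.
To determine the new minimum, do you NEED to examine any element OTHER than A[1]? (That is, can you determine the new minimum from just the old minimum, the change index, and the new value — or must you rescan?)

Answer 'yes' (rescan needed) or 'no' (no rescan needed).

Answer: no

Derivation:
Old min = -8 at index 4
Change at index 1: 18 -> -4
Index 1 was NOT the min. New min = min(-8, -4). No rescan of other elements needed.
Needs rescan: no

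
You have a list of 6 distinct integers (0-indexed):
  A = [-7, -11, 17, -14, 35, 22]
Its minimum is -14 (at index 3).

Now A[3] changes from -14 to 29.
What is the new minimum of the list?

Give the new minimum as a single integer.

Old min = -14 (at index 3)
Change: A[3] -14 -> 29
Changed element WAS the min. Need to check: is 29 still <= all others?
  Min of remaining elements: -11
  New min = min(29, -11) = -11

Answer: -11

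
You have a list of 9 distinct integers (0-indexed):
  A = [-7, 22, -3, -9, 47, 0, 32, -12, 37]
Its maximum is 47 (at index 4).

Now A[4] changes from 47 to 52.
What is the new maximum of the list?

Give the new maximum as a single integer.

Answer: 52

Derivation:
Old max = 47 (at index 4)
Change: A[4] 47 -> 52
Changed element WAS the max -> may need rescan.
  Max of remaining elements: 37
  New max = max(52, 37) = 52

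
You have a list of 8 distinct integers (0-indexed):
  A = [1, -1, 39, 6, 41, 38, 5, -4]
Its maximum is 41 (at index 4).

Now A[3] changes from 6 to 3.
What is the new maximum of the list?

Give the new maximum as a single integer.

Old max = 41 (at index 4)
Change: A[3] 6 -> 3
Changed element was NOT the old max.
  New max = max(old_max, new_val) = max(41, 3) = 41

Answer: 41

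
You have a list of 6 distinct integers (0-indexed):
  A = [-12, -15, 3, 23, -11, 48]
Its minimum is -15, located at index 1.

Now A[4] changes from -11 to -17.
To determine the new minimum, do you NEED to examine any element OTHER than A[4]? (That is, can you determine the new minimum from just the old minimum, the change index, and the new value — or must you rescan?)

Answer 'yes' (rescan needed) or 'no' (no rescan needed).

Answer: no

Derivation:
Old min = -15 at index 1
Change at index 4: -11 -> -17
Index 4 was NOT the min. New min = min(-15, -17). No rescan of other elements needed.
Needs rescan: no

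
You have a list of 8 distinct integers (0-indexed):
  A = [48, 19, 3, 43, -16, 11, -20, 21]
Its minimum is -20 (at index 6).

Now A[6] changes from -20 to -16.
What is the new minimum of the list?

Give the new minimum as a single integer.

Answer: -16

Derivation:
Old min = -20 (at index 6)
Change: A[6] -20 -> -16
Changed element WAS the min. Need to check: is -16 still <= all others?
  Min of remaining elements: -16
  New min = min(-16, -16) = -16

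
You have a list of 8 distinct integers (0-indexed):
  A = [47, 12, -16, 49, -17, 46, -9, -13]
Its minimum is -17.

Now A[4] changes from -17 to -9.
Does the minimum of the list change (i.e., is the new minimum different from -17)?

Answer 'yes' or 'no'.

Answer: yes

Derivation:
Old min = -17
Change: A[4] -17 -> -9
Changed element was the min; new min must be rechecked.
New min = -16; changed? yes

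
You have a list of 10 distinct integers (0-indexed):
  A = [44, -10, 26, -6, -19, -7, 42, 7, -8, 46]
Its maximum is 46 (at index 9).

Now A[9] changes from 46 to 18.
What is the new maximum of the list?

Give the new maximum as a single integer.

Answer: 44

Derivation:
Old max = 46 (at index 9)
Change: A[9] 46 -> 18
Changed element WAS the max -> may need rescan.
  Max of remaining elements: 44
  New max = max(18, 44) = 44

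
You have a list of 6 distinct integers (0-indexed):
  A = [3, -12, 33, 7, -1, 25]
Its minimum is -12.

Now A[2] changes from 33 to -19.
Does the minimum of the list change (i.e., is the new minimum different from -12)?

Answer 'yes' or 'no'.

Old min = -12
Change: A[2] 33 -> -19
Changed element was NOT the min; min changes only if -19 < -12.
New min = -19; changed? yes

Answer: yes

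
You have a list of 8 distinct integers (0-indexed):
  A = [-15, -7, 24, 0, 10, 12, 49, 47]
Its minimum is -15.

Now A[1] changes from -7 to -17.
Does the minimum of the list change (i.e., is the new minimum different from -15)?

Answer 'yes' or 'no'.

Answer: yes

Derivation:
Old min = -15
Change: A[1] -7 -> -17
Changed element was NOT the min; min changes only if -17 < -15.
New min = -17; changed? yes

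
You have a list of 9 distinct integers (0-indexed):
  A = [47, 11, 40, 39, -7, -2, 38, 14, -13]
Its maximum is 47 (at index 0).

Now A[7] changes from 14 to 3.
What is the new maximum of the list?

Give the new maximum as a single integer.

Old max = 47 (at index 0)
Change: A[7] 14 -> 3
Changed element was NOT the old max.
  New max = max(old_max, new_val) = max(47, 3) = 47

Answer: 47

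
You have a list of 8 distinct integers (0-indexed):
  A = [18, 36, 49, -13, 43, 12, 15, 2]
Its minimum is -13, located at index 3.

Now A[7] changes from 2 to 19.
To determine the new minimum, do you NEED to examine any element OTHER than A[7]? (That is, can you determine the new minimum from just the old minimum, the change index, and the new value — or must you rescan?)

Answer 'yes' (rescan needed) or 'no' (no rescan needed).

Answer: no

Derivation:
Old min = -13 at index 3
Change at index 7: 2 -> 19
Index 7 was NOT the min. New min = min(-13, 19). No rescan of other elements needed.
Needs rescan: no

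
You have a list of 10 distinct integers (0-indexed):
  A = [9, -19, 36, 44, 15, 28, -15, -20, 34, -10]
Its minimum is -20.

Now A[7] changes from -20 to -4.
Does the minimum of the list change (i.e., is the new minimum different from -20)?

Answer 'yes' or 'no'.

Answer: yes

Derivation:
Old min = -20
Change: A[7] -20 -> -4
Changed element was the min; new min must be rechecked.
New min = -19; changed? yes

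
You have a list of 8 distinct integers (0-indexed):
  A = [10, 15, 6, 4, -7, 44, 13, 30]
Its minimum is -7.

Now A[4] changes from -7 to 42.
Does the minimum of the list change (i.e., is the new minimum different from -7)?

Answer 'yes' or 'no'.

Answer: yes

Derivation:
Old min = -7
Change: A[4] -7 -> 42
Changed element was the min; new min must be rechecked.
New min = 4; changed? yes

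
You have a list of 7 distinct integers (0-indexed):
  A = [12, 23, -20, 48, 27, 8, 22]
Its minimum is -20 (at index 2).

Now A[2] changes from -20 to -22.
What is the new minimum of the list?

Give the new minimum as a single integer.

Old min = -20 (at index 2)
Change: A[2] -20 -> -22
Changed element WAS the min. Need to check: is -22 still <= all others?
  Min of remaining elements: 8
  New min = min(-22, 8) = -22

Answer: -22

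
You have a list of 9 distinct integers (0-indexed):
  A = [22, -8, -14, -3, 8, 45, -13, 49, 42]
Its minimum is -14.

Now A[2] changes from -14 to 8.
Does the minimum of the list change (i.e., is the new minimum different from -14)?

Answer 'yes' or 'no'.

Answer: yes

Derivation:
Old min = -14
Change: A[2] -14 -> 8
Changed element was the min; new min must be rechecked.
New min = -13; changed? yes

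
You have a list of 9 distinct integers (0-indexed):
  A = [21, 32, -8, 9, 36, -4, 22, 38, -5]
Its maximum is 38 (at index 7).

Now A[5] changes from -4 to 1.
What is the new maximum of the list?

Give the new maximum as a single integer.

Answer: 38

Derivation:
Old max = 38 (at index 7)
Change: A[5] -4 -> 1
Changed element was NOT the old max.
  New max = max(old_max, new_val) = max(38, 1) = 38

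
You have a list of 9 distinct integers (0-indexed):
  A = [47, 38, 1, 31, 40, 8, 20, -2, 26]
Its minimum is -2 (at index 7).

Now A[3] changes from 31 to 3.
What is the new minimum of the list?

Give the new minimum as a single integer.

Answer: -2

Derivation:
Old min = -2 (at index 7)
Change: A[3] 31 -> 3
Changed element was NOT the old min.
  New min = min(old_min, new_val) = min(-2, 3) = -2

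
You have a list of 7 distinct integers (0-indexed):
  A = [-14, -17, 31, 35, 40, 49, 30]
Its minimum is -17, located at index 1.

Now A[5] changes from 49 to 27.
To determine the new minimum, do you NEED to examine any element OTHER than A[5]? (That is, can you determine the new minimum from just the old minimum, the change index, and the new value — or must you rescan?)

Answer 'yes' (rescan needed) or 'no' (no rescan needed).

Old min = -17 at index 1
Change at index 5: 49 -> 27
Index 5 was NOT the min. New min = min(-17, 27). No rescan of other elements needed.
Needs rescan: no

Answer: no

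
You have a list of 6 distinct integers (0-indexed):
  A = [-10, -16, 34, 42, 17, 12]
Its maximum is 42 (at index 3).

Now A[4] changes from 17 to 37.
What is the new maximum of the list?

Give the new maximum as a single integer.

Answer: 42

Derivation:
Old max = 42 (at index 3)
Change: A[4] 17 -> 37
Changed element was NOT the old max.
  New max = max(old_max, new_val) = max(42, 37) = 42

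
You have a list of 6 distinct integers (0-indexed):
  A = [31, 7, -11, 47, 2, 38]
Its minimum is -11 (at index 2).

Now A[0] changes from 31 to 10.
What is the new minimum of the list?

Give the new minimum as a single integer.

Old min = -11 (at index 2)
Change: A[0] 31 -> 10
Changed element was NOT the old min.
  New min = min(old_min, new_val) = min(-11, 10) = -11

Answer: -11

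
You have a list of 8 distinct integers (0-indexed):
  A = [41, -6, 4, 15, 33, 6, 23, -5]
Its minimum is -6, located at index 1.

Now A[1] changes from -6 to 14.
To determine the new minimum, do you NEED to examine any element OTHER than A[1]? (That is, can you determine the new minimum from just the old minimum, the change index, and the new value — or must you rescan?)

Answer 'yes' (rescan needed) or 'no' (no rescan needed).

Answer: yes

Derivation:
Old min = -6 at index 1
Change at index 1: -6 -> 14
Index 1 WAS the min and new value 14 > old min -6. Must rescan other elements to find the new min.
Needs rescan: yes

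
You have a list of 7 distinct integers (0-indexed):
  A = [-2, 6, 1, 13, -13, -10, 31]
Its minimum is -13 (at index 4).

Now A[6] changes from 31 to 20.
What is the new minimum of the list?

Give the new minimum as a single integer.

Old min = -13 (at index 4)
Change: A[6] 31 -> 20
Changed element was NOT the old min.
  New min = min(old_min, new_val) = min(-13, 20) = -13

Answer: -13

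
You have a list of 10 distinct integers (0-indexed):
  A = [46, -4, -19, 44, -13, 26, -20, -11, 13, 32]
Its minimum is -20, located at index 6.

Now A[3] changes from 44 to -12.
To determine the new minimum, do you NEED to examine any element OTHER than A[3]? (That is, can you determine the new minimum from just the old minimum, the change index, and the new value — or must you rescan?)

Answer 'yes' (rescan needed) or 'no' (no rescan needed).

Old min = -20 at index 6
Change at index 3: 44 -> -12
Index 3 was NOT the min. New min = min(-20, -12). No rescan of other elements needed.
Needs rescan: no

Answer: no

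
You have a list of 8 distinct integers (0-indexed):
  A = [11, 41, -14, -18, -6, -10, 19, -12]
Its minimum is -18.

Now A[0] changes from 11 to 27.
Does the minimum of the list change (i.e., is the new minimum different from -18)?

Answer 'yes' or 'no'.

Answer: no

Derivation:
Old min = -18
Change: A[0] 11 -> 27
Changed element was NOT the min; min changes only if 27 < -18.
New min = -18; changed? no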